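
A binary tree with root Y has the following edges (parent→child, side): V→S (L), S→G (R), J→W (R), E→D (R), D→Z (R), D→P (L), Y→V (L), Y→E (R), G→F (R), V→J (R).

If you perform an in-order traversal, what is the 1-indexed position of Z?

In-order visits the left subtree, then the node, then the right subtree.
At Y: go left to V.
  At V: go left to S.
    At S: no left child.
    Visit S.
    At S: go right to G.
      At G: no left child.
      Visit G.
      At G: go right to F.
        F is a leaf — visit F.
  Visit V.
  At V: go right to J.
    At J: no left child.
    Visit J.
    At J: go right to W.
      W is a leaf — visit W.
Visit Y.
At Y: go right to E.
  At E: no left child.
  Visit E.
  At E: go right to D.
    At D: go left to P.
      P is a leaf — visit P.
    Visit D.
    At D: go right to Z.
      Z is a leaf — visit Z.
Full in-order sequence: S, G, F, V, J, W, Y, E, P, D, Z.

11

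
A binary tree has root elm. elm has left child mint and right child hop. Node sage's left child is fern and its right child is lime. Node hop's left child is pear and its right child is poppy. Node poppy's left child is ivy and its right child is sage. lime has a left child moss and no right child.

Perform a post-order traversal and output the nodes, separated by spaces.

Post-order visits the left subtree, then the right subtree, then the node.
At elm: go left to mint.
  mint is a leaf — visit mint.
At elm: go right to hop.
  At hop: go left to pear.
    pear is a leaf — visit pear.
  At hop: go right to poppy.
    At poppy: go left to ivy.
      ivy is a leaf — visit ivy.
    At poppy: go right to sage.
      At sage: go left to fern.
        fern is a leaf — visit fern.
      At sage: go right to lime.
        At lime: go left to moss.
          moss is a leaf — visit moss.
        At lime: no right child.
        Visit lime.
      Visit sage.
    Visit poppy.
  Visit hop.
Visit elm.

mint pear ivy fern moss lime sage poppy hop elm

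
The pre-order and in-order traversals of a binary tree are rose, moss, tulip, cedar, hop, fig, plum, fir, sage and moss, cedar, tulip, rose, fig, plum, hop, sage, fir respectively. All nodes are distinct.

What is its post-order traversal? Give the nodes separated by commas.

The first element of pre-order is the root; it splits in-order into left and right subtrees.
Root rose: left subtree has 3 nodes {moss, cedar, tulip}, right has 5 {fig, plum, hop, sage, fir}.
  Root moss: left subtree has 0 nodes { }, right has 2 {cedar, tulip}.
    Root tulip: left subtree has 1 node {cedar}, right has 0 { }.
  Root hop: left subtree has 2 nodes {fig, plum}, right has 2 {sage, fir}.
    Root fig: left subtree has 0 nodes { }, right has 1 {plum}.
    Root fir: left subtree has 1 node {sage}, right has 0 { }.

cedar, tulip, moss, plum, fig, sage, fir, hop, rose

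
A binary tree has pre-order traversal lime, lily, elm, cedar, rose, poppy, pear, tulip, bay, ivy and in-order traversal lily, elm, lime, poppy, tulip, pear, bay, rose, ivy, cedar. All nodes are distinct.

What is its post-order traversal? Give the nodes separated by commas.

elm, lily, tulip, bay, pear, poppy, ivy, rose, cedar, lime

The first element of pre-order is the root; it splits in-order into left and right subtrees.
Root lime: left subtree has 2 nodes {lily, elm}, right has 7 {poppy, tulip, pear, bay, rose, ivy, cedar}.
  Root lily: left subtree has 0 nodes { }, right has 1 {elm}.
  Root cedar: left subtree has 6 nodes {poppy, tulip, pear, bay, rose, ivy}, right has 0 { }.
    Root rose: left subtree has 4 nodes {poppy, tulip, pear, bay}, right has 1 {ivy}.
      Root poppy: left subtree has 0 nodes { }, right has 3 {tulip, pear, bay}.
        Root pear: left subtree has 1 node {tulip}, right has 1 {bay}.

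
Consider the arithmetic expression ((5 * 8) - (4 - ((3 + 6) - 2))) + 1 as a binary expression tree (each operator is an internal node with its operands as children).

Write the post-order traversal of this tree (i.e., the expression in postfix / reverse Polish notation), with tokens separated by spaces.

Post-order on an expression tree gives postfix notation: for each operator, emit left operand, right operand, then the operator.

5 8 * 4 3 6 + 2 - - - 1 +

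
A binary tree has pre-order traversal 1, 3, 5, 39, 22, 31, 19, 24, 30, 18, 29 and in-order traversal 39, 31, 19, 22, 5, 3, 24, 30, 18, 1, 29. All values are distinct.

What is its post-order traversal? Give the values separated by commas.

The first element of pre-order is the root; it splits in-order into left and right subtrees.
Root 1: left subtree has 9 nodes {39, 31, 19, 22, 5, 3, 24, 30, 18}, right has 1 {29}.
  Root 3: left subtree has 5 nodes {39, 31, 19, 22, 5}, right has 3 {24, 30, 18}.
    Root 5: left subtree has 4 nodes {39, 31, 19, 22}, right has 0 { }.
      Root 39: left subtree has 0 nodes { }, right has 3 {31, 19, 22}.
        Root 22: left subtree has 2 nodes {31, 19}, right has 0 { }.
          Root 31: left subtree has 0 nodes { }, right has 1 {19}.
    Root 24: left subtree has 0 nodes { }, right has 2 {30, 18}.
      Root 30: left subtree has 0 nodes { }, right has 1 {18}.

19, 31, 22, 39, 5, 18, 30, 24, 3, 29, 1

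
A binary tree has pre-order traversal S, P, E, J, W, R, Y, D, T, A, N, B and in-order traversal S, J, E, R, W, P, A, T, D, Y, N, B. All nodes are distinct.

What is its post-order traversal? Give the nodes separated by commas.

The first element of pre-order is the root; it splits in-order into left and right subtrees.
Root S: left subtree has 0 nodes { }, right has 11 {J, E, R, W, P, A, T, D, Y, N, B}.
  Root P: left subtree has 4 nodes {J, E, R, W}, right has 6 {A, T, D, Y, N, B}.
    Root E: left subtree has 1 node {J}, right has 2 {R, W}.
      Root W: left subtree has 1 node {R}, right has 0 { }.
    Root Y: left subtree has 3 nodes {A, T, D}, right has 2 {N, B}.
      Root D: left subtree has 2 nodes {A, T}, right has 0 { }.
        Root T: left subtree has 1 node {A}, right has 0 { }.
      Root N: left subtree has 0 nodes { }, right has 1 {B}.

J, R, W, E, A, T, D, B, N, Y, P, S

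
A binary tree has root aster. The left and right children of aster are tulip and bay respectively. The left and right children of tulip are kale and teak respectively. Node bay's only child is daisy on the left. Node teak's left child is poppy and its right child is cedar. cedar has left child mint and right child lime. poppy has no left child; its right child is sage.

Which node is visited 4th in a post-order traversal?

mint

Post-order visits the left subtree, then the right subtree, then the node.
At aster: go left to tulip.
  At tulip: go left to kale.
    kale is a leaf — visit kale.
  At tulip: go right to teak.
    At teak: go left to poppy.
      At poppy: no left child.
      At poppy: go right to sage.
        sage is a leaf — visit sage.
      Visit poppy.
    At teak: go right to cedar.
      At cedar: go left to mint.
        mint is a leaf — visit mint.
      At cedar: go right to lime.
        lime is a leaf — visit lime.
      Visit cedar.
    Visit teak.
  Visit tulip.
At aster: go right to bay.
  At bay: go left to daisy.
    daisy is a leaf — visit daisy.
  At bay: no right child.
  Visit bay.
Visit aster.
Full post-order sequence: kale, sage, poppy, mint, lime, cedar, teak, tulip, daisy, bay, aster.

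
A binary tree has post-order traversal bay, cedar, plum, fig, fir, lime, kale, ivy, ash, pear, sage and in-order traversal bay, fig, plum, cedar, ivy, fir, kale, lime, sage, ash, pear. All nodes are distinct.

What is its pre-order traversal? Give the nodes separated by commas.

The last element of post-order is the root; it splits in-order into left and right subtrees.
Root sage: left subtree has 8 nodes {bay, fig, plum, cedar, ivy, fir, kale, lime}, right has 2 {ash, pear}.
  Root ivy: left subtree has 4 nodes {bay, fig, plum, cedar}, right has 3 {fir, kale, lime}.
    Root fig: left subtree has 1 node {bay}, right has 2 {plum, cedar}.
      Root plum: left subtree has 0 nodes { }, right has 1 {cedar}.
    Root kale: left subtree has 1 node {fir}, right has 1 {lime}.
  Root pear: left subtree has 1 node {ash}, right has 0 { }.

sage, ivy, fig, bay, plum, cedar, kale, fir, lime, pear, ash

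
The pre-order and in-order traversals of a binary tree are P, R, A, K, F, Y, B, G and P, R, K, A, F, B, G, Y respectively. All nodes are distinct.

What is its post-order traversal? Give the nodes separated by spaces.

The first element of pre-order is the root; it splits in-order into left and right subtrees.
Root P: left subtree has 0 nodes { }, right has 7 {R, K, A, F, B, G, Y}.
  Root R: left subtree has 0 nodes { }, right has 6 {K, A, F, B, G, Y}.
    Root A: left subtree has 1 node {K}, right has 4 {F, B, G, Y}.
      Root F: left subtree has 0 nodes { }, right has 3 {B, G, Y}.
        Root Y: left subtree has 2 nodes {B, G}, right has 0 { }.
          Root B: left subtree has 0 nodes { }, right has 1 {G}.

K G B Y F A R P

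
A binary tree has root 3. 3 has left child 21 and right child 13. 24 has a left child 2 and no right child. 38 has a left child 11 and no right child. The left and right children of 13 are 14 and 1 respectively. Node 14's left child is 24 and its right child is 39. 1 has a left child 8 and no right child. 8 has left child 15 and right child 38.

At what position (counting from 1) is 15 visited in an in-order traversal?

In-order visits the left subtree, then the node, then the right subtree.
At 3: go left to 21.
  21 is a leaf — visit 21.
Visit 3.
At 3: go right to 13.
  At 13: go left to 14.
    At 14: go left to 24.
      At 24: go left to 2.
        2 is a leaf — visit 2.
      Visit 24.
      At 24: no right child.
    Visit 14.
    At 14: go right to 39.
      39 is a leaf — visit 39.
  Visit 13.
  At 13: go right to 1.
    At 1: go left to 8.
      At 8: go left to 15.
        15 is a leaf — visit 15.
      Visit 8.
      At 8: go right to 38.
        At 38: go left to 11.
          11 is a leaf — visit 11.
        Visit 38.
        At 38: no right child.
    Visit 1.
    At 1: no right child.
Full in-order sequence: 21, 3, 2, 24, 14, 39, 13, 15, 8, 11, 38, 1.

8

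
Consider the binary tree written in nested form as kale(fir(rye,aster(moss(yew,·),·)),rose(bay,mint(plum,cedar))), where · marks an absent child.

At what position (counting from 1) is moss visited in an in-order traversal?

4

In-order visits the left subtree, then the node, then the right subtree.
At kale: go left to fir.
  At fir: go left to rye.
    rye is a leaf — visit rye.
  Visit fir.
  At fir: go right to aster.
    At aster: go left to moss.
      At moss: go left to yew.
        yew is a leaf — visit yew.
      Visit moss.
      At moss: no right child.
    Visit aster.
    At aster: no right child.
Visit kale.
At kale: go right to rose.
  At rose: go left to bay.
    bay is a leaf — visit bay.
  Visit rose.
  At rose: go right to mint.
    At mint: go left to plum.
      plum is a leaf — visit plum.
    Visit mint.
    At mint: go right to cedar.
      cedar is a leaf — visit cedar.
Full in-order sequence: rye, fir, yew, moss, aster, kale, bay, rose, plum, mint, cedar.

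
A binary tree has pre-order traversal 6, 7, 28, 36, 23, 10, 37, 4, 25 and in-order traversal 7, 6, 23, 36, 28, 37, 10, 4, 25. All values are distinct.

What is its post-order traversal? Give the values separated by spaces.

The first element of pre-order is the root; it splits in-order into left and right subtrees.
Root 6: left subtree has 1 node {7}, right has 7 {23, 36, 28, 37, 10, 4, 25}.
  Root 28: left subtree has 2 nodes {23, 36}, right has 4 {37, 10, 4, 25}.
    Root 36: left subtree has 1 node {23}, right has 0 { }.
    Root 10: left subtree has 1 node {37}, right has 2 {4, 25}.
      Root 4: left subtree has 0 nodes { }, right has 1 {25}.

7 23 36 37 25 4 10 28 6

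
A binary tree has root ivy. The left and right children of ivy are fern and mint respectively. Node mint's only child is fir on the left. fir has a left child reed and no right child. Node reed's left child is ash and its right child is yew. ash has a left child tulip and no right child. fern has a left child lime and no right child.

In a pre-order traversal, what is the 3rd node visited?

Pre-order visits the node, then its left subtree, then its right subtree.
Visit ivy.
At ivy: go left to fern.
  Visit fern.
  At fern: go left to lime.
    lime is a leaf — visit lime.
  At fern: no right child.
At ivy: go right to mint.
  Visit mint.
  At mint: go left to fir.
    Visit fir.
    At fir: go left to reed.
      Visit reed.
      At reed: go left to ash.
        Visit ash.
        At ash: go left to tulip.
          tulip is a leaf — visit tulip.
        At ash: no right child.
      At reed: go right to yew.
        yew is a leaf — visit yew.
    At fir: no right child.
  At mint: no right child.
Full pre-order sequence: ivy, fern, lime, mint, fir, reed, ash, tulip, yew.

lime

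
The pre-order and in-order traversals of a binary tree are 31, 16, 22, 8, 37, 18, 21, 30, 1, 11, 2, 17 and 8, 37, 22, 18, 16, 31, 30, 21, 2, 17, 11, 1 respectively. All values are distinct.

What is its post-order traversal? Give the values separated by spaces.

37 8 18 22 16 30 17 2 11 1 21 31

The first element of pre-order is the root; it splits in-order into left and right subtrees.
Root 31: left subtree has 5 nodes {8, 37, 22, 18, 16}, right has 6 {30, 21, 2, 17, 11, 1}.
  Root 16: left subtree has 4 nodes {8, 37, 22, 18}, right has 0 { }.
    Root 22: left subtree has 2 nodes {8, 37}, right has 1 {18}.
      Root 8: left subtree has 0 nodes { }, right has 1 {37}.
  Root 21: left subtree has 1 node {30}, right has 4 {2, 17, 11, 1}.
    Root 1: left subtree has 3 nodes {2, 17, 11}, right has 0 { }.
      Root 11: left subtree has 2 nodes {2, 17}, right has 0 { }.
        Root 2: left subtree has 0 nodes { }, right has 1 {17}.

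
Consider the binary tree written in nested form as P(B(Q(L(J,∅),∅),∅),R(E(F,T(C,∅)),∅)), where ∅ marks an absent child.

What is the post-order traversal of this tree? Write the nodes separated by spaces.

Post-order visits the left subtree, then the right subtree, then the node.
At P: go left to B.
  At B: go left to Q.
    At Q: go left to L.
      At L: go left to J.
        J is a leaf — visit J.
      At L: no right child.
      Visit L.
    At Q: no right child.
    Visit Q.
  At B: no right child.
  Visit B.
At P: go right to R.
  At R: go left to E.
    At E: go left to F.
      F is a leaf — visit F.
    At E: go right to T.
      At T: go left to C.
        C is a leaf — visit C.
      At T: no right child.
      Visit T.
    Visit E.
  At R: no right child.
  Visit R.
Visit P.

J L Q B F C T E R P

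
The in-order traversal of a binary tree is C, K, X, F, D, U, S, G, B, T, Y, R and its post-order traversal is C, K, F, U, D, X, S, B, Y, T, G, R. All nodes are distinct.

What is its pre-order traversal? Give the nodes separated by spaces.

The last element of post-order is the root; it splits in-order into left and right subtrees.
Root R: left subtree has 11 nodes {C, K, X, F, D, U, S, G, B, T, Y}, right has 0 { }.
  Root G: left subtree has 7 nodes {C, K, X, F, D, U, S}, right has 3 {B, T, Y}.
    Root S: left subtree has 6 nodes {C, K, X, F, D, U}, right has 0 { }.
      Root X: left subtree has 2 nodes {C, K}, right has 3 {F, D, U}.
        Root K: left subtree has 1 node {C}, right has 0 { }.
        Root D: left subtree has 1 node {F}, right has 1 {U}.
    Root T: left subtree has 1 node {B}, right has 1 {Y}.

R G S X K C D F U T B Y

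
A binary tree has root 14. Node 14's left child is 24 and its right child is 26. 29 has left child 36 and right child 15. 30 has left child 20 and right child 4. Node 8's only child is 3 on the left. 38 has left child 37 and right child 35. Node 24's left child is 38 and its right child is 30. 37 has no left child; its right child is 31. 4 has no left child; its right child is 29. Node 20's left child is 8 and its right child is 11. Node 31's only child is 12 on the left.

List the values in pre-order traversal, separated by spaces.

Pre-order visits the node, then its left subtree, then its right subtree.
Visit 14.
At 14: go left to 24.
  Visit 24.
  At 24: go left to 38.
    Visit 38.
    At 38: go left to 37.
      Visit 37.
      At 37: no left child.
      At 37: go right to 31.
        Visit 31.
        At 31: go left to 12.
          12 is a leaf — visit 12.
        At 31: no right child.
    At 38: go right to 35.
      35 is a leaf — visit 35.
  At 24: go right to 30.
    Visit 30.
    At 30: go left to 20.
      Visit 20.
      At 20: go left to 8.
        Visit 8.
        At 8: go left to 3.
          3 is a leaf — visit 3.
        At 8: no right child.
      At 20: go right to 11.
        11 is a leaf — visit 11.
    At 30: go right to 4.
      Visit 4.
      At 4: no left child.
      At 4: go right to 29.
        Visit 29.
        At 29: go left to 36.
          36 is a leaf — visit 36.
        At 29: go right to 15.
          15 is a leaf — visit 15.
At 14: go right to 26.
  26 is a leaf — visit 26.

14 24 38 37 31 12 35 30 20 8 3 11 4 29 36 15 26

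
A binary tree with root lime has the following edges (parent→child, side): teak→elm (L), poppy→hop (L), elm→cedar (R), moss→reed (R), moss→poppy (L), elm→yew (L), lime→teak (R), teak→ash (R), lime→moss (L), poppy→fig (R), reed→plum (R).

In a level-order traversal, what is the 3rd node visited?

teak

Level-order visits nodes level by level from the root, left to right within each level.
Level 0: lime
Level 1: moss, teak
Level 2: poppy, reed, elm, ash
Level 3: hop, fig, plum, yew, cedar
Full level-order sequence: lime, moss, teak, poppy, reed, elm, ash, hop, fig, plum, yew, cedar.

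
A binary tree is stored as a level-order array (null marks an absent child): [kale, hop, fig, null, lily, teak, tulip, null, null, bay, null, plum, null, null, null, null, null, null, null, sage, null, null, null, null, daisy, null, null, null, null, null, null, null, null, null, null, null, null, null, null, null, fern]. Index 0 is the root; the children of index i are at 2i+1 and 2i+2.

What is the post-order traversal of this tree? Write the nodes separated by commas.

Post-order visits the left subtree, then the right subtree, then the node.
At kale: go left to hop.
  At hop: no left child.
  At hop: go right to lily.
    At lily: go left to bay.
      At bay: go left to sage.
        At sage: no left child.
        At sage: go right to fern.
          fern is a leaf — visit fern.
        Visit sage.
      At bay: no right child.
      Visit bay.
    At lily: no right child.
    Visit lily.
  Visit hop.
At kale: go right to fig.
  At fig: go left to teak.
    At teak: go left to plum.
      At plum: no left child.
      At plum: go right to daisy.
        daisy is a leaf — visit daisy.
      Visit plum.
    At teak: no right child.
    Visit teak.
  At fig: go right to tulip.
    tulip is a leaf — visit tulip.
  Visit fig.
Visit kale.

fern, sage, bay, lily, hop, daisy, plum, teak, tulip, fig, kale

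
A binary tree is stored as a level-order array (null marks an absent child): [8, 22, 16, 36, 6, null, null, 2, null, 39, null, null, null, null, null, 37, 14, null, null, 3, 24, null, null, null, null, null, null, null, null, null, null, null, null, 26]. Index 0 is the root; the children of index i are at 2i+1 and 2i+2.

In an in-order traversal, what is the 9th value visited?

In-order visits the left subtree, then the node, then the right subtree.
At 8: go left to 22.
  At 22: go left to 36.
    At 36: go left to 2.
      At 2: go left to 37.
        37 is a leaf — visit 37.
      Visit 2.
      At 2: go right to 14.
        At 14: go left to 26.
          26 is a leaf — visit 26.
        Visit 14.
        At 14: no right child.
    Visit 36.
    At 36: no right child.
  Visit 22.
  At 22: go right to 6.
    At 6: go left to 39.
      At 39: go left to 3.
        3 is a leaf — visit 3.
      Visit 39.
      At 39: go right to 24.
        24 is a leaf — visit 24.
    Visit 6.
    At 6: no right child.
Visit 8.
At 8: go right to 16.
  16 is a leaf — visit 16.
Full in-order sequence: 37, 2, 26, 14, 36, 22, 3, 39, 24, 6, 8, 16.

24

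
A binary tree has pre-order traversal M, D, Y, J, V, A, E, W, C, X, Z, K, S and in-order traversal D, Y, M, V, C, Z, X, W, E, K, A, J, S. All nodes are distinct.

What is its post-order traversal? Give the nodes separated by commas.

Y, D, Z, X, C, W, K, E, A, V, S, J, M

The first element of pre-order is the root; it splits in-order into left and right subtrees.
Root M: left subtree has 2 nodes {D, Y}, right has 10 {V, C, Z, X, W, E, K, A, J, S}.
  Root D: left subtree has 0 nodes { }, right has 1 {Y}.
  Root J: left subtree has 8 nodes {V, C, Z, X, W, E, K, A}, right has 1 {S}.
    Root V: left subtree has 0 nodes { }, right has 7 {C, Z, X, W, E, K, A}.
      Root A: left subtree has 6 nodes {C, Z, X, W, E, K}, right has 0 { }.
        Root E: left subtree has 4 nodes {C, Z, X, W}, right has 1 {K}.
          Root W: left subtree has 3 nodes {C, Z, X}, right has 0 { }.
            Root C: left subtree has 0 nodes { }, right has 2 {Z, X}.
              Root X: left subtree has 1 node {Z}, right has 0 { }.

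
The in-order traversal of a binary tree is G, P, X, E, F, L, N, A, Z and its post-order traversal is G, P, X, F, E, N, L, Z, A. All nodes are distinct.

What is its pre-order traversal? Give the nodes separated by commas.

A, L, E, X, P, G, F, N, Z

The last element of post-order is the root; it splits in-order into left and right subtrees.
Root A: left subtree has 7 nodes {G, P, X, E, F, L, N}, right has 1 {Z}.
  Root L: left subtree has 5 nodes {G, P, X, E, F}, right has 1 {N}.
    Root E: left subtree has 3 nodes {G, P, X}, right has 1 {F}.
      Root X: left subtree has 2 nodes {G, P}, right has 0 { }.
        Root P: left subtree has 1 node {G}, right has 0 { }.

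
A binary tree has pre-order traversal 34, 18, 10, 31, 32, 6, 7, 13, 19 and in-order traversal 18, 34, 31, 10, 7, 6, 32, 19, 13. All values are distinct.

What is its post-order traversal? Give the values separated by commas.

18, 31, 7, 6, 19, 13, 32, 10, 34

The first element of pre-order is the root; it splits in-order into left and right subtrees.
Root 34: left subtree has 1 node {18}, right has 7 {31, 10, 7, 6, 32, 19, 13}.
  Root 10: left subtree has 1 node {31}, right has 5 {7, 6, 32, 19, 13}.
    Root 32: left subtree has 2 nodes {7, 6}, right has 2 {19, 13}.
      Root 6: left subtree has 1 node {7}, right has 0 { }.
      Root 13: left subtree has 1 node {19}, right has 0 { }.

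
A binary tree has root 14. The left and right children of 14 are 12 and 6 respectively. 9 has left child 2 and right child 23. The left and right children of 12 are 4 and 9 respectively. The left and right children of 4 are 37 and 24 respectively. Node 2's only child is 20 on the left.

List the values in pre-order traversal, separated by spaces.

Pre-order visits the node, then its left subtree, then its right subtree.
Visit 14.
At 14: go left to 12.
  Visit 12.
  At 12: go left to 4.
    Visit 4.
    At 4: go left to 37.
      37 is a leaf — visit 37.
    At 4: go right to 24.
      24 is a leaf — visit 24.
  At 12: go right to 9.
    Visit 9.
    At 9: go left to 2.
      Visit 2.
      At 2: go left to 20.
        20 is a leaf — visit 20.
      At 2: no right child.
    At 9: go right to 23.
      23 is a leaf — visit 23.
At 14: go right to 6.
  6 is a leaf — visit 6.

14 12 4 37 24 9 2 20 23 6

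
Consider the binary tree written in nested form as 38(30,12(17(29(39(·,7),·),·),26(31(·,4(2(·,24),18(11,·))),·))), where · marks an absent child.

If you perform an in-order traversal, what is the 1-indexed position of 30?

In-order visits the left subtree, then the node, then the right subtree.
At 38: go left to 30.
  30 is a leaf — visit 30.
Visit 38.
At 38: go right to 12.
  At 12: go left to 17.
    At 17: go left to 29.
      At 29: go left to 39.
        At 39: no left child.
        Visit 39.
        At 39: go right to 7.
          7 is a leaf — visit 7.
      Visit 29.
      At 29: no right child.
    Visit 17.
    At 17: no right child.
  Visit 12.
  At 12: go right to 26.
    At 26: go left to 31.
      At 31: no left child.
      Visit 31.
      At 31: go right to 4.
        At 4: go left to 2.
          At 2: no left child.
          Visit 2.
          At 2: go right to 24.
            24 is a leaf — visit 24.
        Visit 4.
        At 4: go right to 18.
          At 18: go left to 11.
            11 is a leaf — visit 11.
          Visit 18.
          At 18: no right child.
    Visit 26.
    At 26: no right child.
Full in-order sequence: 30, 38, 39, 7, 29, 17, 12, 31, 2, 24, 4, 11, 18, 26.

1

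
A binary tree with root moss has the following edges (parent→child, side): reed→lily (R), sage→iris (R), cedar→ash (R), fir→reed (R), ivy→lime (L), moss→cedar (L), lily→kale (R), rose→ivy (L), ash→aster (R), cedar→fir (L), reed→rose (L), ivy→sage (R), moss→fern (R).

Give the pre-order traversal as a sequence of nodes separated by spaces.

moss cedar fir reed rose ivy lime sage iris lily kale ash aster fern

Pre-order visits the node, then its left subtree, then its right subtree.
Visit moss.
At moss: go left to cedar.
  Visit cedar.
  At cedar: go left to fir.
    Visit fir.
    At fir: no left child.
    At fir: go right to reed.
      Visit reed.
      At reed: go left to rose.
        Visit rose.
        At rose: go left to ivy.
          Visit ivy.
          At ivy: go left to lime.
            lime is a leaf — visit lime.
          At ivy: go right to sage.
            Visit sage.
            At sage: no left child.
            At sage: go right to iris.
              iris is a leaf — visit iris.
        At rose: no right child.
      At reed: go right to lily.
        Visit lily.
        At lily: no left child.
        At lily: go right to kale.
          kale is a leaf — visit kale.
  At cedar: go right to ash.
    Visit ash.
    At ash: no left child.
    At ash: go right to aster.
      aster is a leaf — visit aster.
At moss: go right to fern.
  fern is a leaf — visit fern.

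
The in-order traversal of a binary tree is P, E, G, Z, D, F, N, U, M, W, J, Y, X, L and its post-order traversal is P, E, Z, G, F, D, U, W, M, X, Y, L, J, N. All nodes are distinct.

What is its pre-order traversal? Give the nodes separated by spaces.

The last element of post-order is the root; it splits in-order into left and right subtrees.
Root N: left subtree has 6 nodes {P, E, G, Z, D, F}, right has 7 {U, M, W, J, Y, X, L}.
  Root D: left subtree has 4 nodes {P, E, G, Z}, right has 1 {F}.
    Root G: left subtree has 2 nodes {P, E}, right has 1 {Z}.
      Root E: left subtree has 1 node {P}, right has 0 { }.
  Root J: left subtree has 3 nodes {U, M, W}, right has 3 {Y, X, L}.
    Root M: left subtree has 1 node {U}, right has 1 {W}.
    Root L: left subtree has 2 nodes {Y, X}, right has 0 { }.
      Root Y: left subtree has 0 nodes { }, right has 1 {X}.

N D G E P Z F J M U W L Y X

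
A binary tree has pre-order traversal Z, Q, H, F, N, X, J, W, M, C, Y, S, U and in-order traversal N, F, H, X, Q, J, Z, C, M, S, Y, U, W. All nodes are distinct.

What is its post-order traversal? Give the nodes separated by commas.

The first element of pre-order is the root; it splits in-order into left and right subtrees.
Root Z: left subtree has 6 nodes {N, F, H, X, Q, J}, right has 6 {C, M, S, Y, U, W}.
  Root Q: left subtree has 4 nodes {N, F, H, X}, right has 1 {J}.
    Root H: left subtree has 2 nodes {N, F}, right has 1 {X}.
      Root F: left subtree has 1 node {N}, right has 0 { }.
  Root W: left subtree has 5 nodes {C, M, S, Y, U}, right has 0 { }.
    Root M: left subtree has 1 node {C}, right has 3 {S, Y, U}.
      Root Y: left subtree has 1 node {S}, right has 1 {U}.

N, F, X, H, J, Q, C, S, U, Y, M, W, Z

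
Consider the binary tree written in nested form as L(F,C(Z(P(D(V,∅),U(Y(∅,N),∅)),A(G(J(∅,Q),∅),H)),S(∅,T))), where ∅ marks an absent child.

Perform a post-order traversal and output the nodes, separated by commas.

F, V, D, N, Y, U, P, Q, J, G, H, A, Z, T, S, C, L

Post-order visits the left subtree, then the right subtree, then the node.
At L: go left to F.
  F is a leaf — visit F.
At L: go right to C.
  At C: go left to Z.
    At Z: go left to P.
      At P: go left to D.
        At D: go left to V.
          V is a leaf — visit V.
        At D: no right child.
        Visit D.
      At P: go right to U.
        At U: go left to Y.
          At Y: no left child.
          At Y: go right to N.
            N is a leaf — visit N.
          Visit Y.
        At U: no right child.
        Visit U.
      Visit P.
    At Z: go right to A.
      At A: go left to G.
        At G: go left to J.
          At J: no left child.
          At J: go right to Q.
            Q is a leaf — visit Q.
          Visit J.
        At G: no right child.
        Visit G.
      At A: go right to H.
        H is a leaf — visit H.
      Visit A.
    Visit Z.
  At C: go right to S.
    At S: no left child.
    At S: go right to T.
      T is a leaf — visit T.
    Visit S.
  Visit C.
Visit L.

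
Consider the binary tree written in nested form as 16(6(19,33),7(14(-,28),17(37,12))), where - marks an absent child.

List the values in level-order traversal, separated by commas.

16, 6, 7, 19, 33, 14, 17, 28, 37, 12

Level-order visits nodes level by level from the root, left to right within each level.
Level 0: 16
Level 1: 6, 7
Level 2: 19, 33, 14, 17
Level 3: 28, 37, 12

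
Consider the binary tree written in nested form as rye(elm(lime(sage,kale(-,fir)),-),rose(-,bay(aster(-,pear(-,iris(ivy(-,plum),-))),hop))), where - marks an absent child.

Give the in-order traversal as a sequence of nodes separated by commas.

sage, lime, kale, fir, elm, rye, rose, aster, pear, ivy, plum, iris, bay, hop

In-order visits the left subtree, then the node, then the right subtree.
At rye: go left to elm.
  At elm: go left to lime.
    At lime: go left to sage.
      sage is a leaf — visit sage.
    Visit lime.
    At lime: go right to kale.
      At kale: no left child.
      Visit kale.
      At kale: go right to fir.
        fir is a leaf — visit fir.
  Visit elm.
  At elm: no right child.
Visit rye.
At rye: go right to rose.
  At rose: no left child.
  Visit rose.
  At rose: go right to bay.
    At bay: go left to aster.
      At aster: no left child.
      Visit aster.
      At aster: go right to pear.
        At pear: no left child.
        Visit pear.
        At pear: go right to iris.
          At iris: go left to ivy.
            At ivy: no left child.
            Visit ivy.
            At ivy: go right to plum.
              plum is a leaf — visit plum.
          Visit iris.
          At iris: no right child.
    Visit bay.
    At bay: go right to hop.
      hop is a leaf — visit hop.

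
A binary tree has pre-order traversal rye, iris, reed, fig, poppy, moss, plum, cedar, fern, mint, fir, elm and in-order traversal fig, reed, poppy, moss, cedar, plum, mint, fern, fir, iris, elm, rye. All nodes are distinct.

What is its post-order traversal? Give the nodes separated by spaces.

The first element of pre-order is the root; it splits in-order into left and right subtrees.
Root rye: left subtree has 11 nodes {fig, reed, poppy, moss, cedar, plum, mint, fern, fir, iris, elm}, right has 0 { }.
  Root iris: left subtree has 9 nodes {fig, reed, poppy, moss, cedar, plum, mint, fern, fir}, right has 1 {elm}.
    Root reed: left subtree has 1 node {fig}, right has 7 {poppy, moss, cedar, plum, mint, fern, fir}.
      Root poppy: left subtree has 0 nodes { }, right has 6 {moss, cedar, plum, mint, fern, fir}.
        Root moss: left subtree has 0 nodes { }, right has 5 {cedar, plum, mint, fern, fir}.
          Root plum: left subtree has 1 node {cedar}, right has 3 {mint, fern, fir}.
            Root fern: left subtree has 1 node {mint}, right has 1 {fir}.

fig cedar mint fir fern plum moss poppy reed elm iris rye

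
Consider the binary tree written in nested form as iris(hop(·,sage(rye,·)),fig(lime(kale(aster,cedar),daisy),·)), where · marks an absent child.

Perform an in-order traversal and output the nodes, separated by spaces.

hop rye sage iris aster kale cedar lime daisy fig

In-order visits the left subtree, then the node, then the right subtree.
At iris: go left to hop.
  At hop: no left child.
  Visit hop.
  At hop: go right to sage.
    At sage: go left to rye.
      rye is a leaf — visit rye.
    Visit sage.
    At sage: no right child.
Visit iris.
At iris: go right to fig.
  At fig: go left to lime.
    At lime: go left to kale.
      At kale: go left to aster.
        aster is a leaf — visit aster.
      Visit kale.
      At kale: go right to cedar.
        cedar is a leaf — visit cedar.
    Visit lime.
    At lime: go right to daisy.
      daisy is a leaf — visit daisy.
  Visit fig.
  At fig: no right child.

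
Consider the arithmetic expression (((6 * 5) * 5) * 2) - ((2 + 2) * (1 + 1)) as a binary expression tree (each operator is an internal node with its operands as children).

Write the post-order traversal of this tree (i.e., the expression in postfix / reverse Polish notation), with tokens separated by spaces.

Post-order on an expression tree gives postfix notation: for each operator, emit left operand, right operand, then the operator.

6 5 * 5 * 2 * 2 2 + 1 1 + * -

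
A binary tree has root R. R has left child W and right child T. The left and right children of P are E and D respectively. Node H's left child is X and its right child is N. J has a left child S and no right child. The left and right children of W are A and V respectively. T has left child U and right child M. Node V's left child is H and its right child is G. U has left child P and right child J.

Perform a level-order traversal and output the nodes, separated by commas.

R, W, T, A, V, U, M, H, G, P, J, X, N, E, D, S

Level-order visits nodes level by level from the root, left to right within each level.
Level 0: R
Level 1: W, T
Level 2: A, V, U, M
Level 3: H, G, P, J
Level 4: X, N, E, D, S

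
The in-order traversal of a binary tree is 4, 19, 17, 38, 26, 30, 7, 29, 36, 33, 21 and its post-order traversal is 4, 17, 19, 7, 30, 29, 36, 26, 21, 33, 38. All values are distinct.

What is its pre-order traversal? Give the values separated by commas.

The last element of post-order is the root; it splits in-order into left and right subtrees.
Root 38: left subtree has 3 nodes {4, 19, 17}, right has 7 {26, 30, 7, 29, 36, 33, 21}.
  Root 19: left subtree has 1 node {4}, right has 1 {17}.
  Root 33: left subtree has 5 nodes {26, 30, 7, 29, 36}, right has 1 {21}.
    Root 26: left subtree has 0 nodes { }, right has 4 {30, 7, 29, 36}.
      Root 36: left subtree has 3 nodes {30, 7, 29}, right has 0 { }.
        Root 29: left subtree has 2 nodes {30, 7}, right has 0 { }.
          Root 30: left subtree has 0 nodes { }, right has 1 {7}.

38, 19, 4, 17, 33, 26, 36, 29, 30, 7, 21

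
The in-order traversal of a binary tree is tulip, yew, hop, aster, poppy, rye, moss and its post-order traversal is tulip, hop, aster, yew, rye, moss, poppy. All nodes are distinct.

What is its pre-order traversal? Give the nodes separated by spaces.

poppy yew tulip aster hop moss rye

The last element of post-order is the root; it splits in-order into left and right subtrees.
Root poppy: left subtree has 4 nodes {tulip, yew, hop, aster}, right has 2 {rye, moss}.
  Root yew: left subtree has 1 node {tulip}, right has 2 {hop, aster}.
    Root aster: left subtree has 1 node {hop}, right has 0 { }.
  Root moss: left subtree has 1 node {rye}, right has 0 { }.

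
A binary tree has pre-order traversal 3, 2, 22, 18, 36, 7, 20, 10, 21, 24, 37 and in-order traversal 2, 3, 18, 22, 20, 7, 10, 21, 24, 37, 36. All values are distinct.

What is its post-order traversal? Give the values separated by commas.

2, 18, 20, 37, 24, 21, 10, 7, 36, 22, 3

The first element of pre-order is the root; it splits in-order into left and right subtrees.
Root 3: left subtree has 1 node {2}, right has 9 {18, 22, 20, 7, 10, 21, 24, 37, 36}.
  Root 22: left subtree has 1 node {18}, right has 7 {20, 7, 10, 21, 24, 37, 36}.
    Root 36: left subtree has 6 nodes {20, 7, 10, 21, 24, 37}, right has 0 { }.
      Root 7: left subtree has 1 node {20}, right has 4 {10, 21, 24, 37}.
        Root 10: left subtree has 0 nodes { }, right has 3 {21, 24, 37}.
          Root 21: left subtree has 0 nodes { }, right has 2 {24, 37}.
            Root 24: left subtree has 0 nodes { }, right has 1 {37}.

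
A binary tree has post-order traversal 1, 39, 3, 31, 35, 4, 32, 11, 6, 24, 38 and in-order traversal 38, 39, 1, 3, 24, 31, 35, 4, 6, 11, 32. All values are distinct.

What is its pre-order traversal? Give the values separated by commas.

The last element of post-order is the root; it splits in-order into left and right subtrees.
Root 38: left subtree has 0 nodes { }, right has 10 {39, 1, 3, 24, 31, 35, 4, 6, 11, 32}.
  Root 24: left subtree has 3 nodes {39, 1, 3}, right has 6 {31, 35, 4, 6, 11, 32}.
    Root 3: left subtree has 2 nodes {39, 1}, right has 0 { }.
      Root 39: left subtree has 0 nodes { }, right has 1 {1}.
    Root 6: left subtree has 3 nodes {31, 35, 4}, right has 2 {11, 32}.
      Root 4: left subtree has 2 nodes {31, 35}, right has 0 { }.
        Root 35: left subtree has 1 node {31}, right has 0 { }.
      Root 11: left subtree has 0 nodes { }, right has 1 {32}.

38, 24, 3, 39, 1, 6, 4, 35, 31, 11, 32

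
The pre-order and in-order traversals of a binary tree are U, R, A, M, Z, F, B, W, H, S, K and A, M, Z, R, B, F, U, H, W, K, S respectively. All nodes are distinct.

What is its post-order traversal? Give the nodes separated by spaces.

Z M A B F R H K S W U

The first element of pre-order is the root; it splits in-order into left and right subtrees.
Root U: left subtree has 6 nodes {A, M, Z, R, B, F}, right has 4 {H, W, K, S}.
  Root R: left subtree has 3 nodes {A, M, Z}, right has 2 {B, F}.
    Root A: left subtree has 0 nodes { }, right has 2 {M, Z}.
      Root M: left subtree has 0 nodes { }, right has 1 {Z}.
    Root F: left subtree has 1 node {B}, right has 0 { }.
  Root W: left subtree has 1 node {H}, right has 2 {K, S}.
    Root S: left subtree has 1 node {K}, right has 0 { }.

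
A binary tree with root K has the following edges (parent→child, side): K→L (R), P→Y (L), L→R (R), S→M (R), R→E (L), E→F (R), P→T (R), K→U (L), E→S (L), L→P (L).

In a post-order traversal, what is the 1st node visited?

U

Post-order visits the left subtree, then the right subtree, then the node.
At K: go left to U.
  U is a leaf — visit U.
At K: go right to L.
  At L: go left to P.
    At P: go left to Y.
      Y is a leaf — visit Y.
    At P: go right to T.
      T is a leaf — visit T.
    Visit P.
  At L: go right to R.
    At R: go left to E.
      At E: go left to S.
        At S: no left child.
        At S: go right to M.
          M is a leaf — visit M.
        Visit S.
      At E: go right to F.
        F is a leaf — visit F.
      Visit E.
    At R: no right child.
    Visit R.
  Visit L.
Visit K.
Full post-order sequence: U, Y, T, P, M, S, F, E, R, L, K.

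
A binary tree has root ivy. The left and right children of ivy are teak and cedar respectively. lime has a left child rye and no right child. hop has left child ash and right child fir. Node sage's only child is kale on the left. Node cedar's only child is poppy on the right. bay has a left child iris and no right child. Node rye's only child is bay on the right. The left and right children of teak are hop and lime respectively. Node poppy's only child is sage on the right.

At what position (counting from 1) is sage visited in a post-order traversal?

Post-order visits the left subtree, then the right subtree, then the node.
At ivy: go left to teak.
  At teak: go left to hop.
    At hop: go left to ash.
      ash is a leaf — visit ash.
    At hop: go right to fir.
      fir is a leaf — visit fir.
    Visit hop.
  At teak: go right to lime.
    At lime: go left to rye.
      At rye: no left child.
      At rye: go right to bay.
        At bay: go left to iris.
          iris is a leaf — visit iris.
        At bay: no right child.
        Visit bay.
      Visit rye.
    At lime: no right child.
    Visit lime.
  Visit teak.
At ivy: go right to cedar.
  At cedar: no left child.
  At cedar: go right to poppy.
    At poppy: no left child.
    At poppy: go right to sage.
      At sage: go left to kale.
        kale is a leaf — visit kale.
      At sage: no right child.
      Visit sage.
    Visit poppy.
  Visit cedar.
Visit ivy.
Full post-order sequence: ash, fir, hop, iris, bay, rye, lime, teak, kale, sage, poppy, cedar, ivy.

10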